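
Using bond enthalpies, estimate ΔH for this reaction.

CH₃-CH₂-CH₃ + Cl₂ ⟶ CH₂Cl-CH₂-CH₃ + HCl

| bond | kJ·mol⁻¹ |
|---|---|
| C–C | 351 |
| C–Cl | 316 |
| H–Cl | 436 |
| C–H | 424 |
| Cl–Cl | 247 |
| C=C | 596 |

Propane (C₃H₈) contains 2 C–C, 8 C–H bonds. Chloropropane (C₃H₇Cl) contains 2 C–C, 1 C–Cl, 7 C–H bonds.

Bonds broken (reactants):
  C–C: 2 × 351 = 702
  C–H: 8 × 424 = 3392
  Cl–Cl: 1 × 247 = 247
  Σ(broken) = 4341 kJ
Bonds formed (products):
  C–C: 2 × 351 = 702
  C–Cl: 1 × 316 = 316
  C–H: 7 × 424 = 2968
  H–Cl: 1 × 436 = 436
  Σ(formed) = 4422 kJ
ΔH = Σ(broken) − Σ(formed) = 4341 − 4422 = −81 kJ

ΔH ≈ −81 kJ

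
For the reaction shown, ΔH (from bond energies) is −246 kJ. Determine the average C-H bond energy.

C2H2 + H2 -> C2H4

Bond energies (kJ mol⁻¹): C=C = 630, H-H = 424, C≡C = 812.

Let D be the C-H bond energy.
Σ(broken) = 1×812 + 2×D + 1×424 = 1236 + 2D
Σ(formed) = 4×D + 1×630 = 630 + 4D
ΔH = Σ(broken) − Σ(formed) = (1236 + 2D) − (630 + 4D) = +606 − 2D
Setting this equal to −246 kJ gives 2D = 852, so D = 426 kJ/mol.

D(C-H) ≈ 426 kJ/mol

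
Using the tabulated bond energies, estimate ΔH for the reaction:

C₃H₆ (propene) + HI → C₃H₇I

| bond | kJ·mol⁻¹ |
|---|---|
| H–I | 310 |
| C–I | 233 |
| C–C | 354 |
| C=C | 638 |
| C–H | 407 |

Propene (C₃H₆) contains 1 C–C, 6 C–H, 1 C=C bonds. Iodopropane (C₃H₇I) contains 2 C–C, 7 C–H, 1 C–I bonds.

Bonds broken (reactants):
  C–C: 1 × 354 = 354
  C–H: 6 × 407 = 2442
  C=C: 1 × 638 = 638
  H–I: 1 × 310 = 310
  Σ(broken) = 3744 kJ
Bonds formed (products):
  C–C: 2 × 354 = 708
  C–H: 7 × 407 = 2849
  C–I: 1 × 233 = 233
  Σ(formed) = 3790 kJ
ΔH = Σ(broken) − Σ(formed) = 3744 − 3790 = −46 kJ

ΔH ≈ −46 kJ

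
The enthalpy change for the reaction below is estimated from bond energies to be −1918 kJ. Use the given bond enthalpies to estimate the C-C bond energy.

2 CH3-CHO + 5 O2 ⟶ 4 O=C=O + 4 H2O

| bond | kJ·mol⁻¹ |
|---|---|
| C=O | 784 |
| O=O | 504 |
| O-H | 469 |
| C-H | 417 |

D(C-C) ≈ 341 kJ/mol

Let D be the C-C bond energy.
Σ(broken) = 2×D + 8×417 + 2×784 + 5×504 = 7424 + 2D
Σ(formed) = 8×784 + 8×469 = 10024
ΔH = Σ(broken) − Σ(formed) = (7424 + 2D) − (10024) = −2600 + 2D
Setting this equal to −1918 kJ gives 2D = 682, so D = 341 kJ/mol.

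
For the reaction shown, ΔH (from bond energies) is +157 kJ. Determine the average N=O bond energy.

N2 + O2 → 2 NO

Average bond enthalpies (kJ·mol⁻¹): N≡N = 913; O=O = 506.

Let D be the N=O bond energy.
Σ(broken) = 1×913 + 1×506 = 1419
Σ(formed) = 2×D = 2D
ΔH = Σ(broken) − Σ(formed) = (1419) − (2D) = +1419 − 2D
Setting this equal to +157 kJ gives 2D = 1262, so D = 631 kJ/mol.

D(N=O) ≈ 631 kJ/mol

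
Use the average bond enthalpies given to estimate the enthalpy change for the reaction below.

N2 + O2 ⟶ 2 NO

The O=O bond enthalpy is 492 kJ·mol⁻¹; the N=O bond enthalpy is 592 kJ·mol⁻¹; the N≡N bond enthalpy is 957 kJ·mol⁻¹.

ΔH ≈ +265 kJ

Bonds broken (reactants):
  N≡N: 1 × 957 = 957
  O=O: 1 × 492 = 492
  Σ(broken) = 1449 kJ
Bonds formed (products):
  N=O: 2 × 592 = 1184
  Σ(formed) = 1184 kJ
ΔH = Σ(broken) − Σ(formed) = 1449 − 1184 = +265 kJ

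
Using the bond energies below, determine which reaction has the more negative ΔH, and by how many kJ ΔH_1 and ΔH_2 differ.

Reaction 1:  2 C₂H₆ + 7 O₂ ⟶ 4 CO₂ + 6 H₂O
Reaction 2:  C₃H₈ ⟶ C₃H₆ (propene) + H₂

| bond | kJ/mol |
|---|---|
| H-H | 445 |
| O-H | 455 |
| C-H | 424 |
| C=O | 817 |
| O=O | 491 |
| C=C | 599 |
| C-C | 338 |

Reaction 1, by 2937 kJ

Reaction 1:
  Bonds broken (reactants):
    C-C: 2 × 338 = 676
    C-H: 12 × 424 = 5088
    O=O: 7 × 491 = 3437
    Σ(broken) = 9201 kJ
  Bonds formed (products):
    C=O: 8 × 817 = 6536
    O-H: 12 × 455 = 5460
    Σ(formed) = 11996 kJ
  ΔH_1 = 9201 − 11996 = −2795 kJ
Reaction 2:
  Bonds broken (reactants):
    C-C: 2 × 338 = 676
    C-H: 8 × 424 = 3392
    Σ(broken) = 4068 kJ
  Bonds formed (products):
    C-C: 1 × 338 = 338
    C-H: 6 × 424 = 2544
    C=C: 1 × 599 = 599
    H-H: 1 × 445 = 445
    Σ(formed) = 3926 kJ
  ΔH_2 = 4068 − 3926 = +142 kJ
ΔH_1 − ΔH_2 = −2937 kJ, so reaction 1 has the more negative ΔH; |ΔH_1 − ΔH_2| = 2937 kJ.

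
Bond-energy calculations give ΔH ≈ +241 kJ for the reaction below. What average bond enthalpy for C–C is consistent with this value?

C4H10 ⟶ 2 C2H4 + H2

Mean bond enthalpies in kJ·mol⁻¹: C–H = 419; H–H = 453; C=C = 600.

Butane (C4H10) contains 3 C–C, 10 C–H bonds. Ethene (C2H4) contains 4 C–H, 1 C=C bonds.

Let D be the C–C bond energy.
Σ(broken) = 3×D + 10×419 = 4190 + 3D
Σ(formed) = 8×419 + 2×600 + 1×453 = 5005
ΔH = Σ(broken) − Σ(formed) = (4190 + 3D) − (5005) = −815 + 3D
Setting this equal to +241 kJ gives 3D = 1056, so D = 352 kJ/mol.

D(C–C) ≈ 352 kJ/mol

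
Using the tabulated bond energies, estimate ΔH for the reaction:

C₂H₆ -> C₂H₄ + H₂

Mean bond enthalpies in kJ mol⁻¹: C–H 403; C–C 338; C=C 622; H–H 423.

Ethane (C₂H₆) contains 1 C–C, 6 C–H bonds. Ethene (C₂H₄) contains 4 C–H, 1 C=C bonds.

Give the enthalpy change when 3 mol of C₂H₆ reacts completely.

ΔH = +297 kJ

Bonds broken (reactants):
  C–C: 1 × 338 = 338
  C–H: 6 × 403 = 2418
  Σ(broken) = 2756 kJ
Bonds formed (products):
  C–H: 4 × 403 = 1612
  C=C: 1 × 622 = 622
  H–H: 1 × 423 = 423
  Σ(formed) = 2657 kJ
ΔH = Σ(broken) − Σ(formed) = 2756 − 2657 = +99 kJ
For 3× the reaction as written: 3 × (+99) = +297 kJ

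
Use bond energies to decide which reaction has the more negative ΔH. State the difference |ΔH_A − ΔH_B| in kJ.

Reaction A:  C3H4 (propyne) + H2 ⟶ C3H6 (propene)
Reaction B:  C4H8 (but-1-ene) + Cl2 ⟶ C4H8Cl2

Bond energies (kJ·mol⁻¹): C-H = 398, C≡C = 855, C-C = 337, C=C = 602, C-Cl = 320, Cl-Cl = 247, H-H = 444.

Reaction B, by 29 kJ

Reaction A:
  Bonds broken (reactants):
    C≡C: 1 × 855 = 855
    C-C: 1 × 337 = 337
    C-H: 4 × 398 = 1592
    H-H: 1 × 444 = 444
    Σ(broken) = 3228 kJ
  Bonds formed (products):
    C-C: 1 × 337 = 337
    C-H: 6 × 398 = 2388
    C=C: 1 × 602 = 602
    Σ(formed) = 3327 kJ
  ΔH_A = 3228 − 3327 = −99 kJ
Reaction B:
  Bonds broken (reactants):
    C-C: 2 × 337 = 674
    C-H: 8 × 398 = 3184
    C=C: 1 × 602 = 602
    Cl-Cl: 1 × 247 = 247
    Σ(broken) = 4707 kJ
  Bonds formed (products):
    C-C: 3 × 337 = 1011
    C-Cl: 2 × 320 = 640
    C-H: 8 × 398 = 3184
    Σ(formed) = 4835 kJ
  ΔH_B = 4707 − 4835 = −128 kJ
ΔH_A − ΔH_B = +29 kJ, so reaction B has the more negative ΔH; |ΔH_A − ΔH_B| = 29 kJ.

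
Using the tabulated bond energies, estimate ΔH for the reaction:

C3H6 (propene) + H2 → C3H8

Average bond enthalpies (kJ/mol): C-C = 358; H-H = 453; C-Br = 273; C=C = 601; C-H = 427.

Bonds broken (reactants):
  C-C: 1 × 358 = 358
  C-H: 6 × 427 = 2562
  C=C: 1 × 601 = 601
  H-H: 1 × 453 = 453
  Σ(broken) = 3974 kJ
Bonds formed (products):
  C-C: 2 × 358 = 716
  C-H: 8 × 427 = 3416
  Σ(formed) = 4132 kJ
ΔH = Σ(broken) − Σ(formed) = 3974 − 4132 = −158 kJ

ΔH ≈ −158 kJ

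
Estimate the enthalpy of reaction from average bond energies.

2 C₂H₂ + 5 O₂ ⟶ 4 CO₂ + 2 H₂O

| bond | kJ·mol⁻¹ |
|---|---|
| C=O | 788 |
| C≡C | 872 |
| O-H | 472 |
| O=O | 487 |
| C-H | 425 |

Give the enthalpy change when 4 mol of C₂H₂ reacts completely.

Bonds broken (reactants):
  C≡C: 2 × 872 = 1744
  C-H: 4 × 425 = 1700
  O=O: 5 × 487 = 2435
  Σ(broken) = 5879 kJ
Bonds formed (products):
  C=O: 8 × 788 = 6304
  O-H: 4 × 472 = 1888
  Σ(formed) = 8192 kJ
ΔH = Σ(broken) − Σ(formed) = 5879 − 8192 = −2313 kJ
For 2× the reaction as written: 2 × (−2313) = −4626 kJ

ΔH = −4626 kJ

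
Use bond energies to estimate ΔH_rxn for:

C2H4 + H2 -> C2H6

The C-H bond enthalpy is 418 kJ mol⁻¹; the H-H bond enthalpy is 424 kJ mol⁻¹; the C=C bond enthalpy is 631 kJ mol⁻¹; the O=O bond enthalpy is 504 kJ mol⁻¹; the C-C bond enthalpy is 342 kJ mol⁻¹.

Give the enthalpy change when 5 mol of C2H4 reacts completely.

Bonds broken (reactants):
  C-H: 4 × 418 = 1672
  C=C: 1 × 631 = 631
  H-H: 1 × 424 = 424
  Σ(broken) = 2727 kJ
Bonds formed (products):
  C-C: 1 × 342 = 342
  C-H: 6 × 418 = 2508
  Σ(formed) = 2850 kJ
ΔH = Σ(broken) − Σ(formed) = 2727 − 2850 = −123 kJ
For 5× the reaction as written: 5 × (−123) = −615 kJ

ΔH = −615 kJ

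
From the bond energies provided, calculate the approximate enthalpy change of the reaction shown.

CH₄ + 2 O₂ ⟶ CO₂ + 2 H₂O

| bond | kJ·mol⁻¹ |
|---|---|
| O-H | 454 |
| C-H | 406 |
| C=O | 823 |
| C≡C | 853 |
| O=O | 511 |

ΔH ≈ −816 kJ

Bonds broken (reactants):
  C-H: 4 × 406 = 1624
  O=O: 2 × 511 = 1022
  Σ(broken) = 2646 kJ
Bonds formed (products):
  C=O: 2 × 823 = 1646
  O-H: 4 × 454 = 1816
  Σ(formed) = 3462 kJ
ΔH = Σ(broken) − Σ(formed) = 2646 − 3462 = −816 kJ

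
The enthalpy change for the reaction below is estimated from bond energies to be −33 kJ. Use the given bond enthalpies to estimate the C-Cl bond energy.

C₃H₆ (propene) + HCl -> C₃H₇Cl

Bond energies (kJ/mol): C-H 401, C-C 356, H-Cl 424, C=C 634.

D(C-Cl) ≈ 334 kJ/mol

Let D be the C-Cl bond energy.
Σ(broken) = 1×356 + 6×401 + 1×634 + 1×424 = 3820
Σ(formed) = 2×356 + 1×D + 7×401 = 3519 + D
ΔH = Σ(broken) − Σ(formed) = (3820) − (3519 + D) = +301 − D
Setting this equal to −33 kJ gives D = 334 kJ/mol.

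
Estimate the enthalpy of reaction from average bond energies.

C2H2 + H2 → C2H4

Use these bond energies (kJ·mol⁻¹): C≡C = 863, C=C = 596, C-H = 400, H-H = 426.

Bonds broken (reactants):
  C≡C: 1 × 863 = 863
  C-H: 2 × 400 = 800
  H-H: 1 × 426 = 426
  Σ(broken) = 2089 kJ
Bonds formed (products):
  C-H: 4 × 400 = 1600
  C=C: 1 × 596 = 596
  Σ(formed) = 2196 kJ
ΔH = Σ(broken) − Σ(formed) = 2089 − 2196 = −107 kJ

ΔH ≈ −107 kJ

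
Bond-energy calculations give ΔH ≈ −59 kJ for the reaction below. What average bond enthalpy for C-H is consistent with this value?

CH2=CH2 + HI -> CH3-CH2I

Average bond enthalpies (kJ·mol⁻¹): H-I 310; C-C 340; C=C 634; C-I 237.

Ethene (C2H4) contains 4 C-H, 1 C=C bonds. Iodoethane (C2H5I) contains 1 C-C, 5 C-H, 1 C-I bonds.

D(C-H) ≈ 426 kJ/mol

Let D be the C-H bond energy.
Σ(broken) = 4×D + 1×634 + 1×310 = 944 + 4D
Σ(formed) = 1×340 + 5×D + 1×237 = 577 + 5D
ΔH = Σ(broken) − Σ(formed) = (944 + 4D) − (577 + 5D) = +367 − D
Setting this equal to −59 kJ gives D = 426 kJ/mol.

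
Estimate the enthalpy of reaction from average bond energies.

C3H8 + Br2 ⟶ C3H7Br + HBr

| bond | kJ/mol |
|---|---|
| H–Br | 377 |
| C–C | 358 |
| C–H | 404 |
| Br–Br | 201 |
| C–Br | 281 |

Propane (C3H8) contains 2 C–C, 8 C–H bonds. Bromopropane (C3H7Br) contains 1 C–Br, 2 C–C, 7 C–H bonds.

Bonds broken (reactants):
  Br–Br: 1 × 201 = 201
  C–C: 2 × 358 = 716
  C–H: 8 × 404 = 3232
  Σ(broken) = 4149 kJ
Bonds formed (products):
  C–Br: 1 × 281 = 281
  C–C: 2 × 358 = 716
  C–H: 7 × 404 = 2828
  H–Br: 1 × 377 = 377
  Σ(formed) = 4202 kJ
ΔH = Σ(broken) − Σ(formed) = 4149 − 4202 = −53 kJ

ΔH ≈ −53 kJ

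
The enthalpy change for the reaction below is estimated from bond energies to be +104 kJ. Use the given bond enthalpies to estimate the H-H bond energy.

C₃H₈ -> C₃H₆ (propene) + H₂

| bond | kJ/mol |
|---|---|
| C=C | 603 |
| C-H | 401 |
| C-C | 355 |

Let D be the H-H bond energy.
Σ(broken) = 2×355 + 8×401 = 3918
Σ(formed) = 1×355 + 6×401 + 1×603 + 1×D = 3364 + D
ΔH = Σ(broken) − Σ(formed) = (3918) − (3364 + D) = +554 − D
Setting this equal to +104 kJ gives D = 450 kJ/mol.

D(H-H) ≈ 450 kJ/mol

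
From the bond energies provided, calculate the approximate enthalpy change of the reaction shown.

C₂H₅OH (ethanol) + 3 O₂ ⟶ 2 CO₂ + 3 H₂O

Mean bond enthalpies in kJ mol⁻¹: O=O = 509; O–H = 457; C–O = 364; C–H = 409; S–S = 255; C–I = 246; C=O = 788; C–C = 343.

ΔH ≈ −1158 kJ

Bonds broken (reactants):
  C–C: 1 × 343 = 343
  C–H: 5 × 409 = 2045
  C–O: 1 × 364 = 364
  O–H: 1 × 457 = 457
  O=O: 3 × 509 = 1527
  Σ(broken) = 4736 kJ
Bonds formed (products):
  C=O: 4 × 788 = 3152
  O–H: 6 × 457 = 2742
  Σ(formed) = 5894 kJ
ΔH = Σ(broken) − Σ(formed) = 4736 − 5894 = −1158 kJ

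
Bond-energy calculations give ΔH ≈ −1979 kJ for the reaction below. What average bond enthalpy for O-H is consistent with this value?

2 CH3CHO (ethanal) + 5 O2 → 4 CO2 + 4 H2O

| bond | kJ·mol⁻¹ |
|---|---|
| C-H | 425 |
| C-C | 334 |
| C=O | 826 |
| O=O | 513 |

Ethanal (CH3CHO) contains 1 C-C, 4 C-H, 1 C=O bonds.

D(O-H) ≈ 457 kJ/mol

Let D be the O-H bond energy.
Σ(broken) = 2×334 + 8×425 + 2×826 + 5×513 = 8285
Σ(formed) = 8×826 + 8×D = 6608 + 8D
ΔH = Σ(broken) − Σ(formed) = (8285) − (6608 + 8D) = +1677 − 8D
Setting this equal to −1979 kJ gives 8D = 3656, so D = 457 kJ/mol.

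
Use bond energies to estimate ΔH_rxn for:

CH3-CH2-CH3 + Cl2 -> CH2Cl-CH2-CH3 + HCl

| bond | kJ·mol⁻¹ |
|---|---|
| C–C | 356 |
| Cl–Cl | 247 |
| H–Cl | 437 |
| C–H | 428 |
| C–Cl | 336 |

ΔH ≈ −98 kJ

Bonds broken (reactants):
  C–C: 2 × 356 = 712
  C–H: 8 × 428 = 3424
  Cl–Cl: 1 × 247 = 247
  Σ(broken) = 4383 kJ
Bonds formed (products):
  C–C: 2 × 356 = 712
  C–Cl: 1 × 336 = 336
  C–H: 7 × 428 = 2996
  H–Cl: 1 × 437 = 437
  Σ(formed) = 4481 kJ
ΔH = Σ(broken) − Σ(formed) = 4383 − 4481 = −98 kJ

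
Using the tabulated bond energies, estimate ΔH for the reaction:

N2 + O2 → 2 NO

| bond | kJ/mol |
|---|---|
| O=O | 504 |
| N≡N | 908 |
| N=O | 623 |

ΔH ≈ +166 kJ

Bonds broken (reactants):
  N≡N: 1 × 908 = 908
  O=O: 1 × 504 = 504
  Σ(broken) = 1412 kJ
Bonds formed (products):
  N=O: 2 × 623 = 1246
  Σ(formed) = 1246 kJ
ΔH = Σ(broken) − Σ(formed) = 1412 − 1246 = +166 kJ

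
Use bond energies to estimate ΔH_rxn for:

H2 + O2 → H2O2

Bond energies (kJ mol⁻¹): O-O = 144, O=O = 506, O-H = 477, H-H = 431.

Bonds broken (reactants):
  H-H: 1 × 431 = 431
  O=O: 1 × 506 = 506
  Σ(broken) = 937 kJ
Bonds formed (products):
  O-H: 2 × 477 = 954
  O-O: 1 × 144 = 144
  Σ(formed) = 1098 kJ
ΔH = Σ(broken) − Σ(formed) = 937 − 1098 = −161 kJ

ΔH ≈ −161 kJ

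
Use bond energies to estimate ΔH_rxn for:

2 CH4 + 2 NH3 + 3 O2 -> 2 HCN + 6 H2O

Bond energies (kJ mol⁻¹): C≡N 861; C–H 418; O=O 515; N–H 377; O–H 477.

Bonds broken (reactants):
  C–H: 8 × 418 = 3344
  N–H: 6 × 377 = 2262
  O=O: 3 × 515 = 1545
  Σ(broken) = 7151 kJ
Bonds formed (products):
  C≡N: 2 × 861 = 1722
  C–H: 2 × 418 = 836
  O–H: 12 × 477 = 5724
  Σ(formed) = 8282 kJ
ΔH = Σ(broken) − Σ(formed) = 7151 − 8282 = −1131 kJ

ΔH ≈ −1131 kJ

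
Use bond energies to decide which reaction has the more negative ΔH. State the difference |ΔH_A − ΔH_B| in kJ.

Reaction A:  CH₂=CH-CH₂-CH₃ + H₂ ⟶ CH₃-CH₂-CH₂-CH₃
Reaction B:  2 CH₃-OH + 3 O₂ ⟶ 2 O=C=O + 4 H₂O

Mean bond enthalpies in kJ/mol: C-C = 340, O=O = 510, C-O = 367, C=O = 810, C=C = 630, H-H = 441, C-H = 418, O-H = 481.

Reaction B, by 1249 kJ

Reaction A:
  Bonds broken (reactants):
    C-C: 2 × 340 = 680
    C-H: 8 × 418 = 3344
    C=C: 1 × 630 = 630
    H-H: 1 × 441 = 441
    Σ(broken) = 5095 kJ
  Bonds formed (products):
    C-C: 3 × 340 = 1020
    C-H: 10 × 418 = 4180
    Σ(formed) = 5200 kJ
  ΔH_A = 5095 − 5200 = −105 kJ
Reaction B:
  Bonds broken (reactants):
    C-H: 6 × 418 = 2508
    C-O: 2 × 367 = 734
    O-H: 2 × 481 = 962
    O=O: 3 × 510 = 1530
    Σ(broken) = 5734 kJ
  Bonds formed (products):
    C=O: 4 × 810 = 3240
    O-H: 8 × 481 = 3848
    Σ(formed) = 7088 kJ
  ΔH_B = 5734 − 7088 = −1354 kJ
ΔH_A − ΔH_B = +1249 kJ, so reaction B has the more negative ΔH; |ΔH_A − ΔH_B| = 1249 kJ.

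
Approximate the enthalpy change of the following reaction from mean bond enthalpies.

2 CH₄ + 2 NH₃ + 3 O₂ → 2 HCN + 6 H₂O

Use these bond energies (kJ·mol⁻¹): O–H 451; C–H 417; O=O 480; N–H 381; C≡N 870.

ΔH ≈ −924 kJ

Bonds broken (reactants):
  C–H: 8 × 417 = 3336
  N–H: 6 × 381 = 2286
  O=O: 3 × 480 = 1440
  Σ(broken) = 7062 kJ
Bonds formed (products):
  C≡N: 2 × 870 = 1740
  C–H: 2 × 417 = 834
  O–H: 12 × 451 = 5412
  Σ(formed) = 7986 kJ
ΔH = Σ(broken) − Σ(formed) = 7062 − 7986 = −924 kJ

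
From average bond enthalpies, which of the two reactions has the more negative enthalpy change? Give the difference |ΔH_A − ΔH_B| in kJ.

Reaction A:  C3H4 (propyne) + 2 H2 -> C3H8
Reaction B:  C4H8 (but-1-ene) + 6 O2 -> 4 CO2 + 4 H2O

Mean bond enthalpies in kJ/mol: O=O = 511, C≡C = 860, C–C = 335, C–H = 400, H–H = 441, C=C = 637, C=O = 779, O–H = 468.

Reaction A:
  Bonds broken (reactants):
    C≡C: 1 × 860 = 860
    C–C: 1 × 335 = 335
    C–H: 4 × 400 = 1600
    H–H: 2 × 441 = 882
    Σ(broken) = 3677 kJ
  Bonds formed (products):
    C–C: 2 × 335 = 670
    C–H: 8 × 400 = 3200
    Σ(formed) = 3870 kJ
  ΔH_A = 3677 − 3870 = −193 kJ
Reaction B:
  Bonds broken (reactants):
    C–C: 2 × 335 = 670
    C–H: 8 × 400 = 3200
    C=C: 1 × 637 = 637
    O=O: 6 × 511 = 3066
    Σ(broken) = 7573 kJ
  Bonds formed (products):
    C=O: 8 × 779 = 6232
    O–H: 8 × 468 = 3744
    Σ(formed) = 9976 kJ
  ΔH_B = 7573 − 9976 = −2403 kJ
ΔH_A − ΔH_B = +2210 kJ, so reaction B has the more negative ΔH; |ΔH_A − ΔH_B| = 2210 kJ.

Reaction B, by 2210 kJ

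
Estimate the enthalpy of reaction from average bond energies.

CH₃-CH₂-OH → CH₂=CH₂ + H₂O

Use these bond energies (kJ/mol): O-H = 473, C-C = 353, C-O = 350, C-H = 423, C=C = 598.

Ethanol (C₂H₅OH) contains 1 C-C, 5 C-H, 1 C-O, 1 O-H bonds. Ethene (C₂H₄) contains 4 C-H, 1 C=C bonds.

ΔH ≈ +55 kJ

Bonds broken (reactants):
  C-C: 1 × 353 = 353
  C-H: 5 × 423 = 2115
  C-O: 1 × 350 = 350
  O-H: 1 × 473 = 473
  Σ(broken) = 3291 kJ
Bonds formed (products):
  C-H: 4 × 423 = 1692
  C=C: 1 × 598 = 598
  O-H: 2 × 473 = 946
  Σ(formed) = 3236 kJ
ΔH = Σ(broken) − Σ(formed) = 3291 − 3236 = +55 kJ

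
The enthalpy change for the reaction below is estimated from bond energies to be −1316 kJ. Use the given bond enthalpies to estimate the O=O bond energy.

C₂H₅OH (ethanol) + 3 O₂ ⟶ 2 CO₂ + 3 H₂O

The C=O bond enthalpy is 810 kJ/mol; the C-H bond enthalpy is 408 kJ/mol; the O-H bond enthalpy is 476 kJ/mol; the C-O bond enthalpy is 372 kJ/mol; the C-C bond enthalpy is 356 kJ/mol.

Let D be the O=O bond energy.
Σ(broken) = 1×356 + 5×408 + 1×372 + 1×476 + 3×D = 3244 + 3D
Σ(formed) = 4×810 + 6×476 = 6096
ΔH = Σ(broken) − Σ(formed) = (3244 + 3D) − (6096) = −2852 + 3D
Setting this equal to −1316 kJ gives 3D = 1536, so D = 512 kJ/mol.

D(O=O) ≈ 512 kJ/mol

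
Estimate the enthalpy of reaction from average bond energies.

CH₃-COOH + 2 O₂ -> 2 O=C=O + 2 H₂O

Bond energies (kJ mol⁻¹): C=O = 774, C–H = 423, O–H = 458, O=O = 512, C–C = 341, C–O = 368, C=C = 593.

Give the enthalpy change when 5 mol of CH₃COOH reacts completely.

Bonds broken (reactants):
  C–C: 1 × 341 = 341
  C–H: 3 × 423 = 1269
  C–O: 1 × 368 = 368
  C=O: 1 × 774 = 774
  O–H: 1 × 458 = 458
  O=O: 2 × 512 = 1024
  Σ(broken) = 4234 kJ
Bonds formed (products):
  C=O: 4 × 774 = 3096
  O–H: 4 × 458 = 1832
  Σ(formed) = 4928 kJ
ΔH = Σ(broken) − Σ(formed) = 4234 − 4928 = −694 kJ
For 5× the reaction as written: 5 × (−694) = −3470 kJ

ΔH = −3470 kJ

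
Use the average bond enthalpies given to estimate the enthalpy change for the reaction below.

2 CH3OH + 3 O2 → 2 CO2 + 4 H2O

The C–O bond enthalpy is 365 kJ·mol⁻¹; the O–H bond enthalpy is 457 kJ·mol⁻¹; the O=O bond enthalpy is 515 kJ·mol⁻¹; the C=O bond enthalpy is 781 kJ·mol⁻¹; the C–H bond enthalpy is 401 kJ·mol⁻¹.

Bonds broken (reactants):
  C–H: 6 × 401 = 2406
  C–O: 2 × 365 = 730
  O–H: 2 × 457 = 914
  O=O: 3 × 515 = 1545
  Σ(broken) = 5595 kJ
Bonds formed (products):
  C=O: 4 × 781 = 3124
  O–H: 8 × 457 = 3656
  Σ(formed) = 6780 kJ
ΔH = Σ(broken) − Σ(formed) = 5595 − 6780 = −1185 kJ

ΔH ≈ −1185 kJ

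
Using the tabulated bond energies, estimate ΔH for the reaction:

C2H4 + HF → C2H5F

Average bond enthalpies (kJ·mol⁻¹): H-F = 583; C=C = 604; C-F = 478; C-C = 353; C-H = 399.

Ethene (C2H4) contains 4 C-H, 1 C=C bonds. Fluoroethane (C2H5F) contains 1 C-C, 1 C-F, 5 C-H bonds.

Bonds broken (reactants):
  C-H: 4 × 399 = 1596
  C=C: 1 × 604 = 604
  H-F: 1 × 583 = 583
  Σ(broken) = 2783 kJ
Bonds formed (products):
  C-C: 1 × 353 = 353
  C-F: 1 × 478 = 478
  C-H: 5 × 399 = 1995
  Σ(formed) = 2826 kJ
ΔH = Σ(broken) − Σ(formed) = 2783 − 2826 = −43 kJ

ΔH ≈ −43 kJ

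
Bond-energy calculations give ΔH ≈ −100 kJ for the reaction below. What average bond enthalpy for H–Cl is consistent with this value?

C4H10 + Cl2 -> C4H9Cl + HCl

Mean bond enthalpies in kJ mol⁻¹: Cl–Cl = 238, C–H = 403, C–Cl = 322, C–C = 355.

Let D be the H–Cl bond energy.
Σ(broken) = 3×355 + 10×403 + 1×238 = 5333
Σ(formed) = 3×355 + 1×322 + 9×403 + 1×D = 5014 + D
ΔH = Σ(broken) − Σ(formed) = (5333) − (5014 + D) = +319 − D
Setting this equal to −100 kJ gives D = 419 kJ/mol.

D(H–Cl) ≈ 419 kJ/mol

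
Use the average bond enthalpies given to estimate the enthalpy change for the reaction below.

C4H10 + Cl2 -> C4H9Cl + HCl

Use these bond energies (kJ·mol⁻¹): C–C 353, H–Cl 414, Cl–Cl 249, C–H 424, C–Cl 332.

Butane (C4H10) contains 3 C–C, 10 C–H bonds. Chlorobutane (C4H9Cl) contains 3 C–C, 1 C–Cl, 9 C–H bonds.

ΔH ≈ −73 kJ

Bonds broken (reactants):
  C–C: 3 × 353 = 1059
  C–H: 10 × 424 = 4240
  Cl–Cl: 1 × 249 = 249
  Σ(broken) = 5548 kJ
Bonds formed (products):
  C–C: 3 × 353 = 1059
  C–Cl: 1 × 332 = 332
  C–H: 9 × 424 = 3816
  H–Cl: 1 × 414 = 414
  Σ(formed) = 5621 kJ
ΔH = Σ(broken) − Σ(formed) = 5548 − 5621 = −73 kJ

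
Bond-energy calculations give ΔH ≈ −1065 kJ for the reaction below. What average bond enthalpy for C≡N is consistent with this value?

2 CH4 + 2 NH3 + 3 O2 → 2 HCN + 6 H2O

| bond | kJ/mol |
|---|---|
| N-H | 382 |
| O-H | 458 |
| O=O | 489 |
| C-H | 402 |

Let D be the C≡N bond energy.
Σ(broken) = 8×402 + 6×382 + 3×489 = 6975
Σ(formed) = 2×D + 2×402 + 12×458 = 6300 + 2D
ΔH = Σ(broken) − Σ(formed) = (6975) − (6300 + 2D) = +675 − 2D
Setting this equal to −1065 kJ gives 2D = 1740, so D = 870 kJ/mol.

D(C≡N) ≈ 870 kJ/mol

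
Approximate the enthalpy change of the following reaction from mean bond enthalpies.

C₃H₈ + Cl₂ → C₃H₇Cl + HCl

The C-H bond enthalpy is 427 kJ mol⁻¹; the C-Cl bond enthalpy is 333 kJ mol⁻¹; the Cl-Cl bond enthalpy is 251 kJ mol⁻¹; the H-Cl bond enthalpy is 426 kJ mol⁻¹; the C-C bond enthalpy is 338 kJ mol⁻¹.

Bonds broken (reactants):
  C-C: 2 × 338 = 676
  C-H: 8 × 427 = 3416
  Cl-Cl: 1 × 251 = 251
  Σ(broken) = 4343 kJ
Bonds formed (products):
  C-C: 2 × 338 = 676
  C-Cl: 1 × 333 = 333
  C-H: 7 × 427 = 2989
  H-Cl: 1 × 426 = 426
  Σ(formed) = 4424 kJ
ΔH = Σ(broken) − Σ(formed) = 4343 − 4424 = −81 kJ

ΔH ≈ −81 kJ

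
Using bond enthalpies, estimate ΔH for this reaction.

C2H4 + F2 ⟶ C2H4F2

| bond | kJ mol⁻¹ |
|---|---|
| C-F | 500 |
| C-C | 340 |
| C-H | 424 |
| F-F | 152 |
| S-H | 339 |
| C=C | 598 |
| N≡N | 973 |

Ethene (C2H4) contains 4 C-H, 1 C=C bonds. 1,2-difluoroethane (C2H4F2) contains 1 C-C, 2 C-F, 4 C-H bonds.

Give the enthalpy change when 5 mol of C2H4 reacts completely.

ΔH = −2950 kJ

Bonds broken (reactants):
  C-H: 4 × 424 = 1696
  C=C: 1 × 598 = 598
  F-F: 1 × 152 = 152
  Σ(broken) = 2446 kJ
Bonds formed (products):
  C-C: 1 × 340 = 340
  C-F: 2 × 500 = 1000
  C-H: 4 × 424 = 1696
  Σ(formed) = 3036 kJ
ΔH = Σ(broken) − Σ(formed) = 2446 − 3036 = −590 kJ
For 5× the reaction as written: 5 × (−590) = −2950 kJ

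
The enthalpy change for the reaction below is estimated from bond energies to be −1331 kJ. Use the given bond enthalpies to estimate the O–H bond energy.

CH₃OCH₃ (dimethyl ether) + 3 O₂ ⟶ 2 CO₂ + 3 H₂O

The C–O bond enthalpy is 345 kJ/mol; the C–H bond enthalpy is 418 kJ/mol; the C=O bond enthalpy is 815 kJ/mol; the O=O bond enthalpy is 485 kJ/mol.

D(O–H) ≈ 454 kJ/mol

Let D be the O–H bond energy.
Σ(broken) = 6×418 + 2×345 + 3×485 = 4653
Σ(formed) = 4×815 + 6×D = 3260 + 6D
ΔH = Σ(broken) − Σ(formed) = (4653) − (3260 + 6D) = +1393 − 6D
Setting this equal to −1331 kJ gives 6D = 2724, so D = 454 kJ/mol.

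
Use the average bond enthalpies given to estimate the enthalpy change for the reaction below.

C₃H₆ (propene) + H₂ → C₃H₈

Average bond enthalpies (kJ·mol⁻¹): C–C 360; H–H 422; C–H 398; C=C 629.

ΔH ≈ −105 kJ

Bonds broken (reactants):
  C–C: 1 × 360 = 360
  C–H: 6 × 398 = 2388
  C=C: 1 × 629 = 629
  H–H: 1 × 422 = 422
  Σ(broken) = 3799 kJ
Bonds formed (products):
  C–C: 2 × 360 = 720
  C–H: 8 × 398 = 3184
  Σ(formed) = 3904 kJ
ΔH = Σ(broken) − Σ(formed) = 3799 − 3904 = −105 kJ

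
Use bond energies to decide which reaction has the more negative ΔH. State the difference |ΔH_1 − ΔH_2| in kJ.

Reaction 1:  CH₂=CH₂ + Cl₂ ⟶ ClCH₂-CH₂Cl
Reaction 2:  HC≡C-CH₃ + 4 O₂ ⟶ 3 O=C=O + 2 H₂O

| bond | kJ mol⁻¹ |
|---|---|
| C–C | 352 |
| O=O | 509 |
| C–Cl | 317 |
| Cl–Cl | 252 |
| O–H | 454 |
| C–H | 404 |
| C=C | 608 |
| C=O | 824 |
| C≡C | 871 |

Reaction 2, by 1759 kJ

Reaction 1:
  Bonds broken (reactants):
    C–H: 4 × 404 = 1616
    C=C: 1 × 608 = 608
    Cl–Cl: 1 × 252 = 252
    Σ(broken) = 2476 kJ
  Bonds formed (products):
    C–C: 1 × 352 = 352
    C–Cl: 2 × 317 = 634
    C–H: 4 × 404 = 1616
    Σ(formed) = 2602 kJ
  ΔH_1 = 2476 − 2602 = −126 kJ
Reaction 2:
  Bonds broken (reactants):
    C≡C: 1 × 871 = 871
    C–C: 1 × 352 = 352
    C–H: 4 × 404 = 1616
    O=O: 4 × 509 = 2036
    Σ(broken) = 4875 kJ
  Bonds formed (products):
    C=O: 6 × 824 = 4944
    O–H: 4 × 454 = 1816
    Σ(formed) = 6760 kJ
  ΔH_2 = 4875 − 6760 = −1885 kJ
ΔH_1 − ΔH_2 = +1759 kJ, so reaction 2 has the more negative ΔH; |ΔH_1 − ΔH_2| = 1759 kJ.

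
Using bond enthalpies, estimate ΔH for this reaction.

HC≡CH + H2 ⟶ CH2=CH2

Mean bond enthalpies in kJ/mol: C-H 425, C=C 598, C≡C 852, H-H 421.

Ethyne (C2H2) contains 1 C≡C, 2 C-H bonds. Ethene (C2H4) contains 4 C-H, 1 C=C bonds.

ΔH ≈ −175 kJ

Bonds broken (reactants):
  C≡C: 1 × 852 = 852
  C-H: 2 × 425 = 850
  H-H: 1 × 421 = 421
  Σ(broken) = 2123 kJ
Bonds formed (products):
  C-H: 4 × 425 = 1700
  C=C: 1 × 598 = 598
  Σ(formed) = 2298 kJ
ΔH = Σ(broken) − Σ(formed) = 2123 − 2298 = −175 kJ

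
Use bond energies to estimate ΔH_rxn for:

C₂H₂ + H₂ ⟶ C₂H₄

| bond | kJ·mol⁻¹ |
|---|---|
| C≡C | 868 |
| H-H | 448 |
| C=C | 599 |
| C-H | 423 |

Bonds broken (reactants):
  C≡C: 1 × 868 = 868
  C-H: 2 × 423 = 846
  H-H: 1 × 448 = 448
  Σ(broken) = 2162 kJ
Bonds formed (products):
  C-H: 4 × 423 = 1692
  C=C: 1 × 599 = 599
  Σ(formed) = 2291 kJ
ΔH = Σ(broken) − Σ(formed) = 2162 − 2291 = −129 kJ

ΔH ≈ −129 kJ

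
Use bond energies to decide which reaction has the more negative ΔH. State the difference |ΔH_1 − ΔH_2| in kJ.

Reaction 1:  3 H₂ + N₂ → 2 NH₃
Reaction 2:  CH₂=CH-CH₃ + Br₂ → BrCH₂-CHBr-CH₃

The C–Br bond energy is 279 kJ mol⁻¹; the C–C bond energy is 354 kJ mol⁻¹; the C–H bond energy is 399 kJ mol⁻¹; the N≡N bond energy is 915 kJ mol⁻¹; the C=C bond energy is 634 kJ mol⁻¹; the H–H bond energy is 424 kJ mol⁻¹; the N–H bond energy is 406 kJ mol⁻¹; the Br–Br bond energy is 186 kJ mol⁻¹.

Reaction 1, by 157 kJ

Reaction 1:
  Bonds broken (reactants):
    H–H: 3 × 424 = 1272
    N≡N: 1 × 915 = 915
    Σ(broken) = 2187 kJ
  Bonds formed (products):
    N–H: 6 × 406 = 2436
    Σ(formed) = 2436 kJ
  ΔH_1 = 2187 − 2436 = −249 kJ
Reaction 2:
  Bonds broken (reactants):
    Br–Br: 1 × 186 = 186
    C–C: 1 × 354 = 354
    C–H: 6 × 399 = 2394
    C=C: 1 × 634 = 634
    Σ(broken) = 3568 kJ
  Bonds formed (products):
    C–Br: 2 × 279 = 558
    C–C: 2 × 354 = 708
    C–H: 6 × 399 = 2394
    Σ(formed) = 3660 kJ
  ΔH_2 = 3568 − 3660 = −92 kJ
ΔH_1 − ΔH_2 = −157 kJ, so reaction 1 has the more negative ΔH; |ΔH_1 − ΔH_2| = 157 kJ.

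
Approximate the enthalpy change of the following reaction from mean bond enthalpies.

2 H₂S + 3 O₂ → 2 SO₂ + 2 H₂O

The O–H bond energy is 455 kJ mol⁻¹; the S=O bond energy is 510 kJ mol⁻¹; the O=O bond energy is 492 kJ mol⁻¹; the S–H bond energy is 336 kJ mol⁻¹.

Bonds broken (reactants):
  O=O: 3 × 492 = 1476
  S–H: 4 × 336 = 1344
  Σ(broken) = 2820 kJ
Bonds formed (products):
  O–H: 4 × 455 = 1820
  S=O: 4 × 510 = 2040
  Σ(formed) = 3860 kJ
ΔH = Σ(broken) − Σ(formed) = 2820 − 3860 = −1040 kJ

ΔH ≈ −1040 kJ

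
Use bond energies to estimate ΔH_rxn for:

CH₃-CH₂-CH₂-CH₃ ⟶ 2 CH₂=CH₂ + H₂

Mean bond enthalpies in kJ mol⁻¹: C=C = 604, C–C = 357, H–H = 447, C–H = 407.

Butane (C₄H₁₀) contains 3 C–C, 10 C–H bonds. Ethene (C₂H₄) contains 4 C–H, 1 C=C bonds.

Bonds broken (reactants):
  C–C: 3 × 357 = 1071
  C–H: 10 × 407 = 4070
  Σ(broken) = 5141 kJ
Bonds formed (products):
  C–H: 8 × 407 = 3256
  C=C: 2 × 604 = 1208
  H–H: 1 × 447 = 447
  Σ(formed) = 4911 kJ
ΔH = Σ(broken) − Σ(formed) = 5141 − 4911 = +230 kJ

ΔH ≈ +230 kJ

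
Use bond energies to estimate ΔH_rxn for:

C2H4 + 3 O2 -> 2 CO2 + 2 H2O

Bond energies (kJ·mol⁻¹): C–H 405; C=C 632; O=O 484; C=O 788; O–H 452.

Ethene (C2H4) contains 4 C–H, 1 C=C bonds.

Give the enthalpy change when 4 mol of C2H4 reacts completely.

Bonds broken (reactants):
  C–H: 4 × 405 = 1620
  C=C: 1 × 632 = 632
  O=O: 3 × 484 = 1452
  Σ(broken) = 3704 kJ
Bonds formed (products):
  C=O: 4 × 788 = 3152
  O–H: 4 × 452 = 1808
  Σ(formed) = 4960 kJ
ΔH = Σ(broken) − Σ(formed) = 3704 − 4960 = −1256 kJ
For 4× the reaction as written: 4 × (−1256) = −5024 kJ

ΔH = −5024 kJ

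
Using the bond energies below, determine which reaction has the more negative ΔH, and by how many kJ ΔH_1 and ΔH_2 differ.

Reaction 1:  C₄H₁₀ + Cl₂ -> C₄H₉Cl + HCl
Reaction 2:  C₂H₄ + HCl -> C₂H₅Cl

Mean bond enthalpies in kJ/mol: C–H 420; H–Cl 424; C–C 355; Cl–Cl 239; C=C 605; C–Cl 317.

Reaction 1:
  Bonds broken (reactants):
    C–C: 3 × 355 = 1065
    C–H: 10 × 420 = 4200
    Cl–Cl: 1 × 239 = 239
    Σ(broken) = 5504 kJ
  Bonds formed (products):
    C–C: 3 × 355 = 1065
    C–Cl: 1 × 317 = 317
    C–H: 9 × 420 = 3780
    H–Cl: 1 × 424 = 424
    Σ(formed) = 5586 kJ
  ΔH_1 = 5504 − 5586 = −82 kJ
Reaction 2:
  Bonds broken (reactants):
    C–H: 4 × 420 = 1680
    C=C: 1 × 605 = 605
    H–Cl: 1 × 424 = 424
    Σ(broken) = 2709 kJ
  Bonds formed (products):
    C–C: 1 × 355 = 355
    C–Cl: 1 × 317 = 317
    C–H: 5 × 420 = 2100
    Σ(formed) = 2772 kJ
  ΔH_2 = 2709 − 2772 = −63 kJ
ΔH_1 − ΔH_2 = −19 kJ, so reaction 1 has the more negative ΔH; |ΔH_1 − ΔH_2| = 19 kJ.

Reaction 1, by 19 kJ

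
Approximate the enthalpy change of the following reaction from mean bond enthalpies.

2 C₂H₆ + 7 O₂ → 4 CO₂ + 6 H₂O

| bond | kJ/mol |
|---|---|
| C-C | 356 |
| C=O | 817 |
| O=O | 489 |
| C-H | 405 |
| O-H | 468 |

ΔH ≈ −3157 kJ

Bonds broken (reactants):
  C-C: 2 × 356 = 712
  C-H: 12 × 405 = 4860
  O=O: 7 × 489 = 3423
  Σ(broken) = 8995 kJ
Bonds formed (products):
  C=O: 8 × 817 = 6536
  O-H: 12 × 468 = 5616
  Σ(formed) = 12152 kJ
ΔH = Σ(broken) − Σ(formed) = 8995 − 12152 = −3157 kJ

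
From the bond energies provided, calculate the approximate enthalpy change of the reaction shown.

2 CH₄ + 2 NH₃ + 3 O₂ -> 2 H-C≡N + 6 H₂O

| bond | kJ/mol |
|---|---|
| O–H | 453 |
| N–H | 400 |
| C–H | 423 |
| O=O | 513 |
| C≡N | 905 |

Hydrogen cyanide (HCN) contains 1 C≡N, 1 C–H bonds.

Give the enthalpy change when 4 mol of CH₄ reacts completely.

ΔH = −1538 kJ

Bonds broken (reactants):
  C–H: 8 × 423 = 3384
  N–H: 6 × 400 = 2400
  O=O: 3 × 513 = 1539
  Σ(broken) = 7323 kJ
Bonds formed (products):
  C≡N: 2 × 905 = 1810
  C–H: 2 × 423 = 846
  O–H: 12 × 453 = 5436
  Σ(formed) = 8092 kJ
ΔH = Σ(broken) − Σ(formed) = 7323 − 8092 = −769 kJ
For 2× the reaction as written: 2 × (−769) = −1538 kJ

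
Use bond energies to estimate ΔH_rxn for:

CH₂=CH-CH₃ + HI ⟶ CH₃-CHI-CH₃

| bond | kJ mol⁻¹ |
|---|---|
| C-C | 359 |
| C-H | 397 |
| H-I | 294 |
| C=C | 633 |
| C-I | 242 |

ΔH ≈ −71 kJ

Bonds broken (reactants):
  C-C: 1 × 359 = 359
  C-H: 6 × 397 = 2382
  C=C: 1 × 633 = 633
  H-I: 1 × 294 = 294
  Σ(broken) = 3668 kJ
Bonds formed (products):
  C-C: 2 × 359 = 718
  C-H: 7 × 397 = 2779
  C-I: 1 × 242 = 242
  Σ(formed) = 3739 kJ
ΔH = Σ(broken) − Σ(formed) = 3668 − 3739 = −71 kJ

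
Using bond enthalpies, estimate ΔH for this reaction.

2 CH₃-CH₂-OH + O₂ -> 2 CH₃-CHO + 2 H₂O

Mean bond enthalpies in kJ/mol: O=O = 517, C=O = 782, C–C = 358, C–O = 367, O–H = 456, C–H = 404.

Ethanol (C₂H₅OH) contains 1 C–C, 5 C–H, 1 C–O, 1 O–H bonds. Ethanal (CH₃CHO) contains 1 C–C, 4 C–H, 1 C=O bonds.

Bonds broken (reactants):
  C–C: 2 × 358 = 716
  C–H: 10 × 404 = 4040
  C–O: 2 × 367 = 734
  O–H: 2 × 456 = 912
  O=O: 1 × 517 = 517
  Σ(broken) = 6919 kJ
Bonds formed (products):
  C–C: 2 × 358 = 716
  C–H: 8 × 404 = 3232
  C=O: 2 × 782 = 1564
  O–H: 4 × 456 = 1824
  Σ(formed) = 7336 kJ
ΔH = Σ(broken) − Σ(formed) = 6919 − 7336 = −417 kJ

ΔH ≈ −417 kJ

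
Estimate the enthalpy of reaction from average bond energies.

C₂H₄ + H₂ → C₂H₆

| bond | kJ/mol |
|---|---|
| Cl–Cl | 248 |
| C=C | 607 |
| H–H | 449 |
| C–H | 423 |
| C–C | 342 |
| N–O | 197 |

ΔH ≈ −132 kJ

Bonds broken (reactants):
  C–H: 4 × 423 = 1692
  C=C: 1 × 607 = 607
  H–H: 1 × 449 = 449
  Σ(broken) = 2748 kJ
Bonds formed (products):
  C–C: 1 × 342 = 342
  C–H: 6 × 423 = 2538
  Σ(formed) = 2880 kJ
ΔH = Σ(broken) − Σ(formed) = 2748 − 2880 = −132 kJ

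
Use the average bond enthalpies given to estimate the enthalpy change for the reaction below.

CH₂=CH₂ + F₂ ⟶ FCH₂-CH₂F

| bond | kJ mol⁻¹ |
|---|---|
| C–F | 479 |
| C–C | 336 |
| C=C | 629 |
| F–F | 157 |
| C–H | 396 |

ΔH ≈ −508 kJ

Bonds broken (reactants):
  C–H: 4 × 396 = 1584
  C=C: 1 × 629 = 629
  F–F: 1 × 157 = 157
  Σ(broken) = 2370 kJ
Bonds formed (products):
  C–C: 1 × 336 = 336
  C–F: 2 × 479 = 958
  C–H: 4 × 396 = 1584
  Σ(formed) = 2878 kJ
ΔH = Σ(broken) − Σ(formed) = 2370 − 2878 = −508 kJ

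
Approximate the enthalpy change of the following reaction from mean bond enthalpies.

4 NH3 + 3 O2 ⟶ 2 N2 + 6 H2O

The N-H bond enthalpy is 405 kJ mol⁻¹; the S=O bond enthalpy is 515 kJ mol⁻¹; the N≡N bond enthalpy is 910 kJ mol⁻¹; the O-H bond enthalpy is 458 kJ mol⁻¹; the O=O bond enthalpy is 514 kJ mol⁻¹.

Bonds broken (reactants):
  N-H: 12 × 405 = 4860
  O=O: 3 × 514 = 1542
  Σ(broken) = 6402 kJ
Bonds formed (products):
  N≡N: 2 × 910 = 1820
  O-H: 12 × 458 = 5496
  Σ(formed) = 7316 kJ
ΔH = Σ(broken) − Σ(formed) = 6402 − 7316 = −914 kJ

ΔH ≈ −914 kJ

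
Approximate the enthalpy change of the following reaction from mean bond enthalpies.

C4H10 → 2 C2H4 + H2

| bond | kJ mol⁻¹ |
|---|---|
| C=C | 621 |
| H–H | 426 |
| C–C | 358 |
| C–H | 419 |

ΔH ≈ +244 kJ

Bonds broken (reactants):
  C–C: 3 × 358 = 1074
  C–H: 10 × 419 = 4190
  Σ(broken) = 5264 kJ
Bonds formed (products):
  C–H: 8 × 419 = 3352
  C=C: 2 × 621 = 1242
  H–H: 1 × 426 = 426
  Σ(formed) = 5020 kJ
ΔH = Σ(broken) − Σ(formed) = 5264 − 5020 = +244 kJ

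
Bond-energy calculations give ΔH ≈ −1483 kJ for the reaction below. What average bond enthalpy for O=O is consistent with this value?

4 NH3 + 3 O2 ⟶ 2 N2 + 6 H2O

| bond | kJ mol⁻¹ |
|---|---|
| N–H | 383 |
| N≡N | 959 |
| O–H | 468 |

Let D be the O=O bond energy.
Σ(broken) = 12×383 + 3×D = 4596 + 3D
Σ(formed) = 2×959 + 12×468 = 7534
ΔH = Σ(broken) − Σ(formed) = (4596 + 3D) − (7534) = −2938 + 3D
Setting this equal to −1483 kJ gives 3D = 1455, so D = 485 kJ/mol.

D(O=O) ≈ 485 kJ/mol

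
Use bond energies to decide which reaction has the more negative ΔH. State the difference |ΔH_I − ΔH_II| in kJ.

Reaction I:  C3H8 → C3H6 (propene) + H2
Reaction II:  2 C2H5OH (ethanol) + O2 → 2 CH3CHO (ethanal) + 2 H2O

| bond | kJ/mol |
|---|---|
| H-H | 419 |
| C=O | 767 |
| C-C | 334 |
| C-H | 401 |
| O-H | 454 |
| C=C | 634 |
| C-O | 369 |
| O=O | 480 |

Reaction II, by 505 kJ

Reaction I:
  Bonds broken (reactants):
    C-C: 2 × 334 = 668
    C-H: 8 × 401 = 3208
    Σ(broken) = 3876 kJ
  Bonds formed (products):
    C-C: 1 × 334 = 334
    C-H: 6 × 401 = 2406
    C=C: 1 × 634 = 634
    H-H: 1 × 419 = 419
    Σ(formed) = 3793 kJ
  ΔH_I = 3876 − 3793 = +83 kJ
Reaction II:
  Bonds broken (reactants):
    C-C: 2 × 334 = 668
    C-H: 10 × 401 = 4010
    C-O: 2 × 369 = 738
    O-H: 2 × 454 = 908
    O=O: 1 × 480 = 480
    Σ(broken) = 6804 kJ
  Bonds formed (products):
    C-C: 2 × 334 = 668
    C-H: 8 × 401 = 3208
    C=O: 2 × 767 = 1534
    O-H: 4 × 454 = 1816
    Σ(formed) = 7226 kJ
  ΔH_II = 6804 − 7226 = −422 kJ
ΔH_I − ΔH_II = +505 kJ, so reaction II has the more negative ΔH; |ΔH_I − ΔH_II| = 505 kJ.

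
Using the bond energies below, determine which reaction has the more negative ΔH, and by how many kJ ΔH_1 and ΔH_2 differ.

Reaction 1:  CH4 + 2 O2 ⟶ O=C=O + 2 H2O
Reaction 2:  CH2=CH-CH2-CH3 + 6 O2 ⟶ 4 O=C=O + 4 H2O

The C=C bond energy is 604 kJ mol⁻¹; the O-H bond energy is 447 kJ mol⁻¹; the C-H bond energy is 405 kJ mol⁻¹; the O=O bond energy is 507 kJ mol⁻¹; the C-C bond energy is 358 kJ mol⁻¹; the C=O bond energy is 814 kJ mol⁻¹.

Reaction 1:
  Bonds broken (reactants):
    C-H: 4 × 405 = 1620
    O=O: 2 × 507 = 1014
    Σ(broken) = 2634 kJ
  Bonds formed (products):
    C=O: 2 × 814 = 1628
    O-H: 4 × 447 = 1788
    Σ(formed) = 3416 kJ
  ΔH_1 = 2634 − 3416 = −782 kJ
Reaction 2:
  Bonds broken (reactants):
    C-C: 2 × 358 = 716
    C-H: 8 × 405 = 3240
    C=C: 1 × 604 = 604
    O=O: 6 × 507 = 3042
    Σ(broken) = 7602 kJ
  Bonds formed (products):
    C=O: 8 × 814 = 6512
    O-H: 8 × 447 = 3576
    Σ(formed) = 10088 kJ
  ΔH_2 = 7602 − 10088 = −2486 kJ
ΔH_1 − ΔH_2 = +1704 kJ, so reaction 2 has the more negative ΔH; |ΔH_1 − ΔH_2| = 1704 kJ.

Reaction 2, by 1704 kJ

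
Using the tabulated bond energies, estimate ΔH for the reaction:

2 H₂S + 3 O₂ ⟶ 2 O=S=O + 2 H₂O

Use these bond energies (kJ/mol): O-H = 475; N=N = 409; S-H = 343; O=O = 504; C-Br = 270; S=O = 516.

Bonds broken (reactants):
  O=O: 3 × 504 = 1512
  S-H: 4 × 343 = 1372
  Σ(broken) = 2884 kJ
Bonds formed (products):
  O-H: 4 × 475 = 1900
  S=O: 4 × 516 = 2064
  Σ(formed) = 3964 kJ
ΔH = Σ(broken) − Σ(formed) = 2884 − 3964 = −1080 kJ

ΔH ≈ −1080 kJ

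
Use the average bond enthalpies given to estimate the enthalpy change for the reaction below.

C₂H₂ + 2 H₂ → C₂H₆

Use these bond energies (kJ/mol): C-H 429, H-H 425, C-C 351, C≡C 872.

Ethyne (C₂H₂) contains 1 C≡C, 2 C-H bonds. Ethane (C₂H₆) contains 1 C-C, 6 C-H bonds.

ΔH ≈ −345 kJ

Bonds broken (reactants):
  C≡C: 1 × 872 = 872
  C-H: 2 × 429 = 858
  H-H: 2 × 425 = 850
  Σ(broken) = 2580 kJ
Bonds formed (products):
  C-C: 1 × 351 = 351
  C-H: 6 × 429 = 2574
  Σ(formed) = 2925 kJ
ΔH = Σ(broken) − Σ(formed) = 2580 − 2925 = −345 kJ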